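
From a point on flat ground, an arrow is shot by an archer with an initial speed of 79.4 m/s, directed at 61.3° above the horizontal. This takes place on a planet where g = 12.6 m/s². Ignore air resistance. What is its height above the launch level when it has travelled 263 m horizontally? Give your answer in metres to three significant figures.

Horizontal component vₓ = 79.40 cos 61.3° = 38.13 m/s; vertical v_y0 = 79.40 sin 61.3° = 69.65 m/s.
Time to reach x = 263 m: t = x/vₓ = 263/38.13 = 6.898 s.
Height: y = v_y0 t − ½ g t² = 69.65 × 6.898 − 6.300 × 6.898² = 480.4 − 299.7 = 180.7 m.

181 m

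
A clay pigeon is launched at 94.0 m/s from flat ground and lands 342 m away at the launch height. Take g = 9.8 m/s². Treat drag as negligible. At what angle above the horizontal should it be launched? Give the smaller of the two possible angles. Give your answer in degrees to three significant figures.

Level-ground range R = v₀² sin(2θ)/g ⇒ sin(2θ) = gR/v₀² = 9.80 × 342 / 94.0² = 0.3793.
2θ = 22.29° or 180° − 22.29° = 157.7°, so θ = 11.15° or 78.85°.
The smaller angle is 11.15°.

11.1°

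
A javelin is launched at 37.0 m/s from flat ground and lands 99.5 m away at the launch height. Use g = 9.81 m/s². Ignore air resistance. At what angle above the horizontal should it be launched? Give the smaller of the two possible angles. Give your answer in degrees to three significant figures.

22.7°

R = v₀² sin 2θ / g gives sin 2θ = gR/v₀² = 9.81·99.5/37.0² = 0.7130.
2θ = 45.48° or 180° − 45.48° = 134.5°, so θ = 22.74° or 67.26°.
The smaller angle is 22.74°.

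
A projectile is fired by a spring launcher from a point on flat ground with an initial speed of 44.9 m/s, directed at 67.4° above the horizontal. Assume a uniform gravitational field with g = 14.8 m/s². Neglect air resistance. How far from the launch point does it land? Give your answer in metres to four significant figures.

Resolve: vₓ = 44.90 cos 67.4° = 17.25 m/s and v_y0 = 44.90 sin 67.4° = 41.45 m/s.
Time aloft: T = 2 v_y0 / g = 2 × 41.45 / 14.8 = 5.602 s.
Horizontal distance R = vₓ T = 17.25 × 5.602 = 96.66 m.

96.66 m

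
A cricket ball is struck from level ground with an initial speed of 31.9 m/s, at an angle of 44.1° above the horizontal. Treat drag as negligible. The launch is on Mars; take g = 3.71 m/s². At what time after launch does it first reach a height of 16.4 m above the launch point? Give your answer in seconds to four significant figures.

Components: vₓ = 31.90 cos 44.1° = 22.91 m/s, v_y0 = 31.90 sin 44.1° = 22.20 m/s.
Set y = v_y0 t − ½ g t² = 16.4: 1.855 t² − 22.20 t + 16.4 = 0.
Quadratic formula: t = (22.20 ± √371.14) / 3.71 = (22.20 ± 19.26) / 3.71 → t = 0.7910 s or 11.18 s.
The first (ascending) time is 0.7910 s.

0.7910 s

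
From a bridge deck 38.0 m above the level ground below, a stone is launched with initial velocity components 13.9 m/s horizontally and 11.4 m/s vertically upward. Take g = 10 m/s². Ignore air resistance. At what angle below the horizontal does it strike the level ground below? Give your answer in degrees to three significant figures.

65.0°

Vertical motion (up positive, ground at y = 0): 5.000 t² − (11.40) t − 38.0 = 0, so t = (11.40 + √(11.40² + 2·10.0·38.0)) / 10.0 = (11.40 + 29.83) / 10.0 = 4.123 s.
At impact: v_y = v_y0 − g t = −29.83 m/s; vₓ = 13.90 m/s.
Angle below horizontal: arctan(|v_y|/vₓ) = arctan(29.83/13.90) = 65.02°.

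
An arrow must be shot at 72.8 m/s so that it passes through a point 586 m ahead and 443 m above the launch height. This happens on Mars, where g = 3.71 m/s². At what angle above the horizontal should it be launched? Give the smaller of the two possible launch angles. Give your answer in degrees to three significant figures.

Trajectory: y = x tanθ − g x² (1 + tan²θ)/(2v₀²). With x = 586, y = 443, v₀ = 72.8, g = 3.71:
120.2 tan²θ − 586 tanθ + (563.2) = 0.
tanθ = [586 ± √(586² − 4 × 120.2 × (563.2))] / (2 × 120.2) = (586 ± 269.5) / 240.4, giving tanθ = 1.317 or 3.559.
θ = 52.78° or 74.31°; the smaller is 52.78°.

52.8°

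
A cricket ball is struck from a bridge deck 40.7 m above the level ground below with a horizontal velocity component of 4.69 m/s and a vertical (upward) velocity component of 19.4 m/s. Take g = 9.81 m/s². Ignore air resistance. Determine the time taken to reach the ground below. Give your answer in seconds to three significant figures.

5.47 s

The projectile lands when y = 40.7 + (19.40) t − ½·9.81·t² = 0. Positive root: t = (19.40 + √(19.40² + 2·9.81·40.7)) / 9.81 = (19.40 + 34.28) / 9.81 = 5.472 s.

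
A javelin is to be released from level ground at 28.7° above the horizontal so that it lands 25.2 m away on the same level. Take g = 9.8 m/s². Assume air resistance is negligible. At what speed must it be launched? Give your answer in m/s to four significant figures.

17.12 m/s

Level-ground range: R = v₀² sin(2θ)/g, so v₀ = √(gR / sin 2θ).
v₀ = √(9.80 × 25.2 / sin 57.40°) = √(247.0 / 0.8425) = √293.14 = 17.12 m/s.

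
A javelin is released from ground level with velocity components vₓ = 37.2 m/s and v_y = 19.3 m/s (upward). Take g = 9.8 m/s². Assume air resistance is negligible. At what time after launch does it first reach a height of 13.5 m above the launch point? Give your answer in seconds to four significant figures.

0.9095 s

Require v_y0 t − ½ g t² = 13.5, i.e. 4.900 t² − 19.30 t + 13.5 = 0.
Quadratic formula: t = (19.30 ± √107.89) / 9.80 = (19.30 ± 10.39) / 9.80 → t = 0.9095 s or 3.029 s.
The first (ascending) time is 0.9095 s.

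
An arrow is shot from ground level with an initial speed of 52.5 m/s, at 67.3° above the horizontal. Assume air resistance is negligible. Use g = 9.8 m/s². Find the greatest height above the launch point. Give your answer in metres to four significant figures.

Components: vₓ = 52.50 cos 67.3° = 20.26 m/s, v_y0 = 52.50 sin 67.3° = 48.43 m/s.
Peak height H = v_y0² / (2g) = 2345.8 / 19.60 = 119.7 m.

119.7 m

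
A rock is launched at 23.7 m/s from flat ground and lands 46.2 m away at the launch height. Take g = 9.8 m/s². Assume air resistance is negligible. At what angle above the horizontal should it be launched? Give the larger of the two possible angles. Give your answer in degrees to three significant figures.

63.1°

R = v₀² sin 2θ / g gives sin 2θ = gR/v₀² = 9.80·46.2/23.7² = 0.8061.
2θ = 53.71° or 180° − 53.71° = 126.3°, so θ = 26.86° or 63.14°.
The larger angle is 63.14°.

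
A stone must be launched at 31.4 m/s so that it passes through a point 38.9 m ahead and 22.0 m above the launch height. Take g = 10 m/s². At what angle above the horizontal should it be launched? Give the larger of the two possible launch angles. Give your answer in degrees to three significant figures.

Trajectory: y = x tanθ − g x² (1 + tan²θ)/(2v₀²). With x = 38.9, y = 22.0, v₀ = 31.4, g = 10.0:
7.674 tan²θ − 38.9 tanθ + (29.67) = 0.
tanθ = [38.9 ± √(38.9² − 4 × 7.674 × (29.67))] / (2 × 7.674) = (38.9 ± 24.54) / 15.35, giving tanθ = 0.9354 or 4.134.
θ = 43.09° or 76.40°; the larger is 76.40°.

76.4°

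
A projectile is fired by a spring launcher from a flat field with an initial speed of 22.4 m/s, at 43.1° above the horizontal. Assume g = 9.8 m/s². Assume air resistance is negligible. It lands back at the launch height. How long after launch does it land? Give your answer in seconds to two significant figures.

Resolve: vₓ = 22.40 cos 43.1° = 16.36 m/s and v_y0 = 22.40 sin 43.1° = 15.31 m/s.
Landing at launch height ⇒ T = 2 v_y0 / g = 2 × 15.31 / 9.80 = 3.124 s.

3.1 s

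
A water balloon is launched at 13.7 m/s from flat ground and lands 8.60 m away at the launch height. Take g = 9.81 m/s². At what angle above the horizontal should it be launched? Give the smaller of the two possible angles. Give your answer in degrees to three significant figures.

Level-ground range R = v₀² sin(2θ)/g ⇒ sin(2θ) = gR/v₀² = 9.81 × 8.60 / 13.7² = 0.4495.
2θ = 26.71° or 180° − 26.71° = 153.3°, so θ = 13.36° or 76.64°.
The smaller angle is 13.36°.

13.4°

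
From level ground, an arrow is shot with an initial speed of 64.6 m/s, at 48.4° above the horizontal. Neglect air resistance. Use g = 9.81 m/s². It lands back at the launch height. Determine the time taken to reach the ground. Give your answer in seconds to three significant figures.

vₓ = 64.60 cos 48.4° = 42.89 m/s; v_y0 = 64.60 sin 48.4° = 48.31 m/s.
It returns to y = 0 when t = 2 v_y0 / g = 2(48.31)/9.81 = 9.849 s.

9.85 s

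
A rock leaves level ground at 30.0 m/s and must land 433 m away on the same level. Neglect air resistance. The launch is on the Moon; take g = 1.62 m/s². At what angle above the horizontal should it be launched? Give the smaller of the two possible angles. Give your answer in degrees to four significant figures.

Level-ground range R = v₀² sin(2θ)/g ⇒ sin(2θ) = gR/v₀² = 1.62 × 433 / 30.0² = 0.7794.
2θ = 51.21° or 180° − 51.21° = 128.8°, so θ = 25.60° or 64.40°.
The smaller angle is 25.60°.

25.60°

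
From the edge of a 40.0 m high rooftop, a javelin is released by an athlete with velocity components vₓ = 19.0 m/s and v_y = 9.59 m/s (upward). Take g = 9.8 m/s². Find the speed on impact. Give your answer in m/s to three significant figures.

Vertical motion (up positive, ground at y = 0): 4.900 t² − (9.590) t − 40.0 = 0, so t = (9.590 + √(9.590² + 2·9.80·40.0)) / 9.80 = (9.590 + 29.60) / 9.80 = 3.999 s.
Vertical velocity at impact: v_y = v_y0 − g t = 9.590 − 9.80 × 3.999 = −29.60 m/s.
Speed: |v| = √(vₓ² + v_y²) = √(19.00² + 29.60²) = 35.17 m/s.

35.2 m/s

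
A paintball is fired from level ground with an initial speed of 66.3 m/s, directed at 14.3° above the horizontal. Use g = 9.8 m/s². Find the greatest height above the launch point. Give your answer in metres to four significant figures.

13.68 m

Components: vₓ = 66.30 cos 14.3° = 64.25 m/s, v_y0 = 66.30 sin 14.3° = 16.38 m/s.
Peak height H = v_y0² / (2g) = 268.17 / 19.60 = 13.68 m.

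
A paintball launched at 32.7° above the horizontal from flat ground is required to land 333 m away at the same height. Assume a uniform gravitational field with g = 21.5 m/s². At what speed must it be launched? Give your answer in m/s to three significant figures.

Level-ground range: R = v₀² sin(2θ)/g, so v₀ = √(gR / sin 2θ).
v₀ = √(21.5 × 333 / sin 65.40°) = √(7160 / 0.9092) = √7874.2 = 88.74 m/s.

88.7 m/s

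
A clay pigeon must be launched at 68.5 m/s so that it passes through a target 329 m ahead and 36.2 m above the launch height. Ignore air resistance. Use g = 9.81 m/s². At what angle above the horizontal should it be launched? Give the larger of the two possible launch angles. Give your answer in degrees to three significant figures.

Trajectory: y = x tanθ − g x² (1 + tan²θ)/(2v₀²). With x = 329, y = 36.2, v₀ = 68.5, g = 9.81:
113.1 tan²θ − 329 tanθ + (149.3) = 0.
tanθ = [329 ± √(329² − 4 × 113.1 × (149.3))] / (2 × 113.1) = (329 ± 201.6) / 226.3, giving tanθ = 0.5629 or 2.345.
θ = 29.38° or 66.90°; the larger is 66.90°.

66.9°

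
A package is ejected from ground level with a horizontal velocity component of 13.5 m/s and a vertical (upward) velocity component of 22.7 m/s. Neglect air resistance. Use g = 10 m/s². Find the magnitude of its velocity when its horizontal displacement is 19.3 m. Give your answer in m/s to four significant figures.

15.90 m/s

At x = 19.3 m, t = x/vₓ = 19.3/13.50 = 1.430 s.
Vertical velocity there: v_y = v_y0 − g t = 22.70 − 10.0 × 1.430 = 8.404 m/s.
Speed: √(vₓ² + v_y²) = √(13.50² + 8.404²) = 15.90 m/s.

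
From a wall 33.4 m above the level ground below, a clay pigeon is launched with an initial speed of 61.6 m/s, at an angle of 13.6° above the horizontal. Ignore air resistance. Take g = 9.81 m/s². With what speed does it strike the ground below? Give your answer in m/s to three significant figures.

66.7 m/s

Resolve: vₓ = 61.60 cos 13.6° = 59.87 m/s and v_y0 = 61.60 sin 13.6° = 14.48 m/s.
The projectile lands when y = 33.4 + (14.48) t − ½·9.81·t² = 0. Positive root: t = (14.48 + √(14.48² + 2·9.81·33.4)) / 9.81 = (14.48 + 29.41) / 9.81 = 4.475 s.
Vertical velocity at impact: v_y = v_y0 − g t = 14.48 − 9.81 × 4.475 = −29.41 m/s.
Speed: |v| = √(vₓ² + v_y²) = √(59.87² + 29.41²) = 66.71 m/s.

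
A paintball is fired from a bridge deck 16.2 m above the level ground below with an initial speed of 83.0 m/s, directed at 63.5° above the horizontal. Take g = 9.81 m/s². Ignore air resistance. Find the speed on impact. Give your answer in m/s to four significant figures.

84.89 m/s

Horizontal component vₓ = 83.00 cos 63.5° = 37.03 m/s; vertical v_y0 = 83.00 sin 63.5° = 74.28 m/s.
The projectile lands when y = 16.2 + (74.28) t − ½·9.81·t² = 0. Positive root: t = (74.28 + √(74.28² + 2·9.81·16.2)) / 9.81 = (74.28 + 76.39) / 9.81 = 15.36 s.
Vertical velocity at impact: v_y = v_y0 − g t = 74.28 − 9.81 × 15.36 = −76.39 m/s.
Speed: |v| = √(vₓ² + v_y²) = √(37.03² + 76.39²) = 84.89 m/s.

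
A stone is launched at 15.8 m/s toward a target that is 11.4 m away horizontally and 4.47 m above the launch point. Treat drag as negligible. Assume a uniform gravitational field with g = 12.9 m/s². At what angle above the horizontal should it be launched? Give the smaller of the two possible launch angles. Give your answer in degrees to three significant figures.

Trajectory: y = x tanθ − g x² (1 + tan²θ)/(2v₀²). With x = 11.4, y = 4.47, v₀ = 15.8, g = 12.9:
3.358 tan²θ − 11.4 tanθ + (7.828) = 0.
tanθ = [11.4 ± √(11.4² − 4 × 3.358 × (7.828))] / (2 × 3.358) = (11.4 ± 4.982) / 6.716, giving tanθ = 0.9556 or 2.439.
θ = 43.70° or 67.71°; the smaller is 43.70°.

43.7°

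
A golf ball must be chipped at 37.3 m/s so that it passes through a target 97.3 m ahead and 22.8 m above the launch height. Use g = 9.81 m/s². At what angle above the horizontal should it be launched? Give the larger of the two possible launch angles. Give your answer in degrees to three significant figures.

64.8°

Trajectory: y = x tanθ − g x² (1 + tan²θ)/(2v₀²). With x = 97.3, y = 22.8, v₀ = 37.3, g = 9.81:
33.38 tan²θ − 97.3 tanθ + (56.18) = 0.
tanθ = [97.3 ± √(97.3² − 4 × 33.38 × (56.18))] / (2 × 33.38) = (97.3 ± 44.35) / 66.75, giving tanθ = 0.7932 or 2.122.
θ = 38.42° or 64.77°; the larger is 64.77°.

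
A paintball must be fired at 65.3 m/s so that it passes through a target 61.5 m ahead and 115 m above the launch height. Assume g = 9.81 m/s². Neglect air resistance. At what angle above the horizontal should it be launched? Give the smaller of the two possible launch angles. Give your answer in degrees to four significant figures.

66.70°

Trajectory: y = x tanθ − g x² (1 + tan²θ)/(2v₀²). With x = 61.5, y = 115, v₀ = 65.3, g = 9.81:
4.351 tan²θ − 61.5 tanθ + (119.4) = 0.
tanθ = [61.5 ± √(61.5² − 4 × 4.351 × (119.4))] / (2 × 4.351) = (61.5 ± 41.29) / 8.701, giving tanθ = 2.322 or 11.81.
θ = 66.70° or 85.16°; the smaller is 66.70°.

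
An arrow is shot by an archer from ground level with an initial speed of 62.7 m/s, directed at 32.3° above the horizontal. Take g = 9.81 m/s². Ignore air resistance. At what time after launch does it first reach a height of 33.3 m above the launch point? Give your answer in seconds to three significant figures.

Resolve: vₓ = 62.70 cos 32.3° = 53.00 m/s and v_y0 = 62.70 sin 32.3° = 33.50 m/s.
Require v_y0 t − ½ g t² = 33.3, i.e. 4.905 t² − 33.50 t + 33.3 = 0.
Quadratic formula: t = (33.50 ± √469.16) / 9.81 = (33.50 ± 21.66) / 9.81 → t = 1.207 s or 5.623 s.
The first (ascending) time is 1.207 s.

1.21 s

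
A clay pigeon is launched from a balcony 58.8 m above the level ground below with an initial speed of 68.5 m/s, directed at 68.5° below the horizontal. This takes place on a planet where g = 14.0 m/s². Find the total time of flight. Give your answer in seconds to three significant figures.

Resolve: vₓ = 68.50 cos 68.5° = 25.11 m/s and v_y0 = −63.73 m/s (downward).
The projectile lands when y = 58.8 + (−63.73) t − ½·14.0·t² = 0. Positive root: t = (−63.73 + √(63.73² + 2·14.0·58.8)) / 14.0 = (−63.73 + 75.55) / 14.0 = 0.8443 s.

0.844 s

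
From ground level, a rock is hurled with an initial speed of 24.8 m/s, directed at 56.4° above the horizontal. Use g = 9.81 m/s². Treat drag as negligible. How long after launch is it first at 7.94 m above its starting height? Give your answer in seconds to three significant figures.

vₓ = 24.80 cos 56.4° = 13.72 m/s; v_y0 = 24.80 sin 56.4° = 20.66 m/s.
Require v_y0 t − ½ g t² = 7.94, i.e. 4.905 t² − 20.66 t + 7.94 = 0.
Quadratic formula: t = (20.66 ± √270.91) / 9.81 = (20.66 ± 16.46) / 9.81 → t = 0.4279 s or 3.783 s.
The first (ascending) time is 0.4279 s.

0.428 s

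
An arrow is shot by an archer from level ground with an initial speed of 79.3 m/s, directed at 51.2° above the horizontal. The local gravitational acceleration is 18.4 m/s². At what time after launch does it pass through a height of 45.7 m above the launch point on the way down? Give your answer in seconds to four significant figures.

Resolve: vₓ = 79.30 cos 51.2° = 49.69 m/s and v_y0 = 79.30 sin 51.2° = 61.80 m/s.
Set y = v_y0 t − ½ g t² = 45.7: 9.200 t² − 61.80 t + 45.7 = 0.
Quadratic formula: t = (61.80 ± √2137.7) / 18.4 = (61.80 ± 46.23) / 18.4 → t = 0.8460 s or 5.872 s.
The descending-branch root is 5.872 s.

5.872 s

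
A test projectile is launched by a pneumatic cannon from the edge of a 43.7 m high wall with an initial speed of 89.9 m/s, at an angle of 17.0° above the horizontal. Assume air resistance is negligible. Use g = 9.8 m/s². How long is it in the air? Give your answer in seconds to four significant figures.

Resolve: vₓ = 89.90 cos 17.0° = 85.97 m/s and v_y0 = 89.90 sin 17.0° = 26.28 m/s.
Vertical motion (up positive, ground at y = 0): 4.900 t² − (26.28) t − 43.7 = 0, so t = (26.28 + √(26.28² + 2·9.80·43.7)) / 9.80 = (26.28 + 39.34) / 9.80 = 6.696 s.

6.696 s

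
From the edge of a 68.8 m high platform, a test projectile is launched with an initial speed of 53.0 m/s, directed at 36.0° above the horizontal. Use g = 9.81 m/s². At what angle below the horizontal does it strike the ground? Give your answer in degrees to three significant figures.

Resolve: vₓ = 53.00 cos 36.0° = 42.88 m/s and v_y0 = 53.00 sin 36.0° = 31.15 m/s.
With up positive and y = 0 at the ground: y(t) = 68.8 + (31.15) t − 4.905 t². Setting y = 0 and taking the positive root: t = [31.15 + √(31.15² + 2·9.81·68.8)] / 9.81 = (31.15 + 48.17) / 9.81 = 8.086 s.
At impact: v_y = v_y0 − g t = −48.17 m/s; vₓ = 42.88 m/s.
Angle below horizontal: arctan(|v_y|/vₓ) = arctan(48.17/42.88) = 48.33°.

48.3°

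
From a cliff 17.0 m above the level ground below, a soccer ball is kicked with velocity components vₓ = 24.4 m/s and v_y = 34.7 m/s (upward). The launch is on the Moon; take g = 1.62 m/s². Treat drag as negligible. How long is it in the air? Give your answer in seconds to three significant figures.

43.3 s

The projectile lands when y = 17.0 + (34.70) t − ½·1.62·t² = 0. Positive root: t = (34.70 + √(34.70² + 2·1.62·17.0)) / 1.62 = (34.70 + 35.48) / 1.62 = 43.32 s.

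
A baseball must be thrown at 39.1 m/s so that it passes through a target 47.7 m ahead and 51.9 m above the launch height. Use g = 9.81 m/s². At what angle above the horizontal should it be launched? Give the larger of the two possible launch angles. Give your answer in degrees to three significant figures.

78.4°

Trajectory: y = x tanθ − g x² (1 + tan²θ)/(2v₀²). With x = 47.7, y = 51.9, v₀ = 39.1, g = 9.81:
7.300 tan²θ − 47.7 tanθ + (59.20) = 0.
tanθ = [47.7 ± √(47.7² − 4 × 7.300 × (59.20))] / (2 × 7.300) = (47.7 ± 23.38) / 14.60, giving tanθ = 1.666 or 4.869.
θ = 59.02° or 78.39°; the larger is 78.39°.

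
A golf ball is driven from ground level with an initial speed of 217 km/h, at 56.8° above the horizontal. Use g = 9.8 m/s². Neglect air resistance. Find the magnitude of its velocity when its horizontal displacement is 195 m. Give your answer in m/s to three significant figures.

33.8 m/s

Convert: 217 km/h = 217/3.6 = 60.28 m/s.
Components: vₓ = 60.28 cos 56.8° = 33.01 m/s, v_y0 = 60.28 sin 56.8° = 50.44 m/s.
x = vₓ t ⇒ t = 195/33.01 = 5.908 s.
Vertical velocity there: v_y = v_y0 − g t = 50.44 − 9.80 × 5.908 = −7.460 m/s.
Speed: √(vₓ² + v_y²) = √(33.01² + 7.460²) = 33.84 m/s.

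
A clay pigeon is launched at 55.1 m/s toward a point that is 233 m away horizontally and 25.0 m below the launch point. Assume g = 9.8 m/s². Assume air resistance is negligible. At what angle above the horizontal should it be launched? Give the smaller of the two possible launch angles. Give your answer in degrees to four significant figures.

Trajectory: y = x tanθ − g x² (1 + tan²θ)/(2v₀²). With x = 233, y = −25.0, v₀ = 55.1, g = 9.80:
87.62 tan²θ − 233 tanθ + (62.62) = 0.
tanθ = [233 ± √(233² − 4 × 87.62 × (62.62))] / (2 × 87.62) = (233 ± 179.8) / 175.2, giving tanθ = 0.3034 or 2.356.
θ = 16.88° or 67.00°; the smaller is 16.88°.

16.88°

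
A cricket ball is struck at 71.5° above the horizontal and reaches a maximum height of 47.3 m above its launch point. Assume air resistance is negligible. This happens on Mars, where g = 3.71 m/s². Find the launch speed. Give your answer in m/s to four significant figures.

At the peak v_y = 0, so v_y0 = √(2gH) = √(2 × 3.71 × 47.3) = 18.73 m/s.
v_y0 = v₀ sin θ ⇒ v₀ = 18.73 / sin 71.5° = 19.75 m/s.

19.75 m/s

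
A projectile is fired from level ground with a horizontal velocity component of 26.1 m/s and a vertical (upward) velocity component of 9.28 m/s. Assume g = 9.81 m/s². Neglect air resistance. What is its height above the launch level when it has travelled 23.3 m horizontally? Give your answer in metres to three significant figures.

x = vₓ t ⇒ t = 23.3/26.10 = 0.8927 s.
Height: y = v_y0 t − ½ g t² = 9.280 × 0.8927 − 4.905 × 0.8927² = 8.284 − 3.909 = 4.375 m.

4.38 m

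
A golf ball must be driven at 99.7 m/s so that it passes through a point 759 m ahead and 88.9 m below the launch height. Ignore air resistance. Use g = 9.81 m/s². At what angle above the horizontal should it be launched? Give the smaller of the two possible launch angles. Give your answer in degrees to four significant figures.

Trajectory: y = x tanθ − g x² (1 + tan²θ)/(2v₀²). With x = 759, y = −88.9, v₀ = 99.7, g = 9.81:
284.3 tan²θ − 759 tanθ + (195.4) = 0.
tanθ = [759 ± √(759² − 4 × 284.3 × (195.4))] / (2 × 284.3) = (759 ± 594.9) / 568.5, giving tanθ = 0.2886 or 2.381.
θ = 16.10° or 67.22°; the smaller is 16.10°.

16.10°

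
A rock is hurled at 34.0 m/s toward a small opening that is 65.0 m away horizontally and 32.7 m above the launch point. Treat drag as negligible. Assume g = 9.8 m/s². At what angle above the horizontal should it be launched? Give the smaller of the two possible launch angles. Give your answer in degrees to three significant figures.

Trajectory: y = x tanθ − g x² (1 + tan²θ)/(2v₀²). With x = 65.0, y = 32.7, v₀ = 34.0, g = 9.80:
17.91 tan²θ − 65.0 tanθ + (50.61) = 0.
tanθ = [65.0 ± √(65.0² − 4 × 17.91 × (50.61))] / (2 × 17.91) = (65.0 ± 24.49) / 35.82, giving tanθ = 1.131 or 2.498.
θ = 48.52° or 68.19°; the smaller is 48.52°.

48.5°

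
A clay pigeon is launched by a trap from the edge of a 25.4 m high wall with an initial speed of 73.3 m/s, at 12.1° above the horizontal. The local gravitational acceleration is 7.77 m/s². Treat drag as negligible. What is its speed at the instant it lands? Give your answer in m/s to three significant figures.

75.9 m/s

vₓ = 73.30 cos 12.1° = 71.67 m/s; v_y0 = 73.30 sin 12.1° = 15.37 m/s.
With up positive and y = 0 at the ground: y(t) = 25.4 + (15.37) t − 3.885 t². Setting y = 0 and taking the positive root: t = [15.37 + √(15.37² + 2·7.77·25.4)] / 7.77 = (15.37 + 25.12) / 7.77 = 5.210 s.
Vertical velocity at impact: v_y = v_y0 − g t = 15.37 − 7.77 × 5.210 = −25.12 m/s.
Speed: |v| = √(vₓ² + v_y²) = √(71.67² + 25.12²) = 75.94 m/s.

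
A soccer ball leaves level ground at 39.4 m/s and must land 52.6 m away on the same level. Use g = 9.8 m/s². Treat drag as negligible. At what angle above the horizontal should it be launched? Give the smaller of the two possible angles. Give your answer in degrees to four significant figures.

Level-ground range R = v₀² sin(2θ)/g ⇒ sin(2θ) = gR/v₀² = 9.80 × 52.6 / 39.4² = 0.3321.
2θ = 19.39° or 180° − 19.39° = 160.6°, so θ = 9.697° or 80.30°.
The smaller angle is 9.697°.

9.697°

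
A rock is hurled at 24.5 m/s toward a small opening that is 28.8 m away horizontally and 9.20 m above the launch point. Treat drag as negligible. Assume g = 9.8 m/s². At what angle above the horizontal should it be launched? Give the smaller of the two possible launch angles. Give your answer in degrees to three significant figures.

Trajectory: y = x tanθ − g x² (1 + tan²θ)/(2v₀²). With x = 28.8, y = 9.20, v₀ = 24.5, g = 9.80:
6.771 tan²θ − 28.8 tanθ + (15.97) = 0.
tanθ = [28.8 ± √(28.8² − 4 × 6.771 × (15.97))] / (2 × 6.771) = (28.8 ± 19.92) / 13.54, giving tanθ = 0.6556 or 3.598.
θ = 33.25° or 74.47°; the smaller is 33.25°.

33.2°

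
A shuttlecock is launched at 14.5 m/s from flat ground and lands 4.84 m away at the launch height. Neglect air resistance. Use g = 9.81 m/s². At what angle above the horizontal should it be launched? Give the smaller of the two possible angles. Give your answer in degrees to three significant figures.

6.53°

R = v₀² sin 2θ / g gives sin 2θ = gR/v₀² = 9.81·4.84/14.5² = 0.2258.
2θ = 13.05° or 180° − 13.05° = 166.9°, so θ = 6.526° or 83.47°.
The smaller angle is 6.526°.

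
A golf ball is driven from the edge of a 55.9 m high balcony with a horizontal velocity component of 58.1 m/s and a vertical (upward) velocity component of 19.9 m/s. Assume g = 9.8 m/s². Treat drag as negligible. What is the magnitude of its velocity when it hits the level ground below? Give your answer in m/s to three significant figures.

69.8 m/s

With up positive and y = 0 at the ground: y(t) = 55.9 + (19.90) t − 4.900 t². Setting y = 0 and taking the positive root: t = [19.90 + √(19.90² + 2·9.80·55.9)] / 9.80 = (19.90 + 38.62) / 9.80 = 5.972 s.
Vertical velocity at impact: v_y = v_y0 − g t = 19.90 − 9.80 × 5.972 = −38.62 m/s.
Speed: |v| = √(vₓ² + v_y²) = √(58.10² + 38.62²) = 69.77 m/s.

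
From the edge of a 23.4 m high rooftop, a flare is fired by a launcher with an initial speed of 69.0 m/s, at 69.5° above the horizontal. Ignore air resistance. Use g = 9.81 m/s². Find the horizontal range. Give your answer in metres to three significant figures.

Horizontal component vₓ = 69.00 cos 69.5° = 24.16 m/s; vertical v_y0 = 69.00 sin 69.5° = 64.63 m/s.
With up positive and y = 0 at the ground: y(t) = 23.4 + (64.63) t − 4.905 t². Setting y = 0 and taking the positive root: t = [64.63 + √(64.63² + 2·9.81·23.4)] / 9.81 = (64.63 + 68.09) / 9.81 = 13.53 s.
Horizontal distance: R = vₓ t = 24.16 × 13.53 = 326.9 m.

327 m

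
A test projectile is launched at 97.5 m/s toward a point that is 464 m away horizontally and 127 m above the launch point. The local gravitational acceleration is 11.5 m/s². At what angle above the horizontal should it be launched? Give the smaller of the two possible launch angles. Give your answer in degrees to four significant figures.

34.48°

Trajectory: y = x tanθ − g x² (1 + tan²θ)/(2v₀²). With x = 464, y = 127, v₀ = 97.5, g = 11.5:
130.2 tan²θ − 464 tanθ + (257.2) = 0.
tanθ = [464 ± √(464² − 4 × 130.2 × (257.2))] / (2 × 130.2) = (464 ± 285.1) / 260.5, giving tanθ = 0.6867 or 2.876.
θ = 34.48° or 70.83°; the smaller is 34.48°.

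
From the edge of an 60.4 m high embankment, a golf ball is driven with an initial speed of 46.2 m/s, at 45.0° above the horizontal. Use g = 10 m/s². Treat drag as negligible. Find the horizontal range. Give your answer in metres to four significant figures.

262.5 m

Components: vₓ = 46.20 cos 45.0° = 32.67 m/s, v_y0 = 46.20 sin 45.0° = 32.67 m/s.
With up positive and y = 0 at the ground: y(t) = 60.4 + (32.67) t − 5.000 t². Setting y = 0 and taking the positive root: t = [32.67 + √(32.67² + 2·10.0·60.4)] / 10.0 = (32.67 + 47.70) / 10.0 = 8.037 s.
Horizontal distance: R = vₓ t = 32.67 × 8.037 = 262.5 m.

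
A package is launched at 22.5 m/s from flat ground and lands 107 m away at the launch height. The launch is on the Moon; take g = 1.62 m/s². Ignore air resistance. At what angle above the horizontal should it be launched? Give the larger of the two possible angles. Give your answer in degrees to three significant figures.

80.0°

Level-ground range R = v₀² sin(2θ)/g ⇒ sin(2θ) = gR/v₀² = 1.62 × 107 / 22.5² = 0.3424.
2θ = 20.02° or 180° − 20.02° = 160.0°, so θ = 10.01° or 79.99°.
The larger angle is 79.99°.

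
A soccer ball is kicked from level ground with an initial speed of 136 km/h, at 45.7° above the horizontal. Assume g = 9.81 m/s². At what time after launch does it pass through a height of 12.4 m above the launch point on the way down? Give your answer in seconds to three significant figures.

5.01 s

Convert: 136 km/h = 136/3.6 = 37.78 m/s.
Horizontal component vₓ = 37.78 cos 45.7° = 26.38 m/s; vertical v_y0 = 37.78 sin 45.7° = 27.04 m/s.
Require v_y0 t − ½ g t² = 12.4, i.e. 4.905 t² − 27.04 t + 12.4 = 0.
Quadratic formula: t = (27.04 ± √487.73) / 9.81 = (27.04 ± 22.08) / 9.81 → t = 0.5049 s or 5.007 s.
The descending-branch root is 5.007 s.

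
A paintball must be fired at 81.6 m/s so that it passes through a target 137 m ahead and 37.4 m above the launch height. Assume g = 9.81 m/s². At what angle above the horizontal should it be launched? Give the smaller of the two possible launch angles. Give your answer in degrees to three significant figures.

Trajectory: y = x tanθ − g x² (1 + tan²θ)/(2v₀²). With x = 137, y = 37.4, v₀ = 81.6, g = 9.81:
13.83 tan²θ − 137 tanθ + (51.23) = 0.
tanθ = [137 ± √(137² − 4 × 13.83 × (51.23))] / (2 × 13.83) = (137 ± 126.2) / 27.65, giving tanθ = 0.3892 or 9.520.
θ = 21.27° or 84.00°; the smaller is 21.27°.

21.3°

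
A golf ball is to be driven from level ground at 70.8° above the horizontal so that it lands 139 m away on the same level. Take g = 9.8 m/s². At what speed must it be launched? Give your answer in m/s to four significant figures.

From R = (v₀² / g) sin 2θ: v₀ = √(gR / sin 2θ).
v₀ = √(9.80 × 139 / sin 141.6°) = √(1362 / 0.6211) = √2193.0 = 46.83 m/s.

46.83 m/s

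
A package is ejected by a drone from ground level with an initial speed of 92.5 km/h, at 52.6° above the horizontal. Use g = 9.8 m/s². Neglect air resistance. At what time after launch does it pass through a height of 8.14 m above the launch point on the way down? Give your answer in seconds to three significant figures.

3.72 s

Convert: 92.5 km/h = 92.5/3.6 = 25.69 m/s.
Horizontal component vₓ = 25.69 cos 52.6° = 15.61 m/s; vertical v_y0 = 25.69 sin 52.6° = 20.41 m/s.
Require v_y0 t − ½ g t² = 8.14, i.e. 4.900 t² − 20.41 t + 8.14 = 0.
Quadratic formula: t = (20.41 ± √257.11) / 9.80 = (20.41 ± 16.03) / 9.80 → t = 0.4467 s or 3.719 s.
The descending-branch root is 3.719 s.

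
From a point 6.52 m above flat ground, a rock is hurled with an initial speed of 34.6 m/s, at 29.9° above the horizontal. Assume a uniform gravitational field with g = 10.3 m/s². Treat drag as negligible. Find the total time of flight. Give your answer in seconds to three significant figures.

Horizontal component vₓ = 34.60 cos 29.9° = 29.99 m/s; vertical v_y0 = 34.60 sin 29.9° = 17.25 m/s.
Vertical motion (up positive, ground at y = 0): 5.150 t² − (17.25) t − 6.52 = 0, so t = (17.25 + √(17.25² + 2·10.3·6.52)) / 10.3 = (17.25 + 20.78) / 10.3 = 3.692 s.

3.69 s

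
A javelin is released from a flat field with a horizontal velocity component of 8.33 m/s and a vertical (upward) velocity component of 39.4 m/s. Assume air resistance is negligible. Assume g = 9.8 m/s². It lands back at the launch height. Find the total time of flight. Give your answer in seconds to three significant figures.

8.04 s

Time of flight on level ground: T = 2 v_y0 / g = 2 × 39.40 / 9.80 = 8.041 s.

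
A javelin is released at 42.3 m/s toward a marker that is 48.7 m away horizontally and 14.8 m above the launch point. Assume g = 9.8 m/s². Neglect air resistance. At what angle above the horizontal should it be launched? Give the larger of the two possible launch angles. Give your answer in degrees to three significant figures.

81.9°

Trajectory: y = x tanθ − g x² (1 + tan²θ)/(2v₀²). With x = 48.7, y = 14.8, v₀ = 42.3, g = 9.80:
6.495 tan²θ − 48.7 tanθ + (21.29) = 0.
tanθ = [48.7 ± √(48.7² − 4 × 6.495 × (21.29))] / (2 × 6.495) = (48.7 ± 42.64) / 12.99, giving tanθ = 0.4663 or 7.032.
θ = 25.00° or 81.91°; the larger is 81.91°.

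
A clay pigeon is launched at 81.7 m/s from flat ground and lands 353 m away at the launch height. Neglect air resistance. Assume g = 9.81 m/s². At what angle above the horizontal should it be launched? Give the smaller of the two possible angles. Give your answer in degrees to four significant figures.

15.63°

From R = (v₀²/g) sin 2θ: sin 2θ = 9.81 × 353 / 6674.9 = 0.5188.
2θ = 31.25° or 180° − 31.25° = 148.7°, so θ = 15.63° or 74.37°.
The smaller angle is 15.63°.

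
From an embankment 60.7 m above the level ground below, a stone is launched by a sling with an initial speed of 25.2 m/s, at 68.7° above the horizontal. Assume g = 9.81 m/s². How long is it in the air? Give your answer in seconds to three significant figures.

Components: vₓ = 25.20 cos 68.7° = 9.154 m/s, v_y0 = 25.20 sin 68.7° = 23.48 m/s.
The projectile lands when y = 60.7 + (23.48) t − ½·9.81·t² = 0. Positive root: t = (23.48 + √(23.48² + 2·9.81·60.7)) / 9.81 = (23.48 + 41.74) / 9.81 = 6.648 s.

6.65 s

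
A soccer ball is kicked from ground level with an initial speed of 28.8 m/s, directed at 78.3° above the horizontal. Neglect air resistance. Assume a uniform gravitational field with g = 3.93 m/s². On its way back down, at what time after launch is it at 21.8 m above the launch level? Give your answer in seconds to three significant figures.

Horizontal component vₓ = 28.80 cos 78.3° = 5.840 m/s; vertical v_y0 = 28.80 sin 78.3° = 28.20 m/s.
Require v_y0 t − ½ g t² = 21.8, i.e. 1.965 t² − 28.20 t + 21.8 = 0.
Quadratic formula: t = (28.20 ± √623.98) / 3.93 = (28.20 ± 24.98) / 3.93 → t = 0.8198 s or 13.53 s.
The descending-branch root is 13.53 s.

13.5 s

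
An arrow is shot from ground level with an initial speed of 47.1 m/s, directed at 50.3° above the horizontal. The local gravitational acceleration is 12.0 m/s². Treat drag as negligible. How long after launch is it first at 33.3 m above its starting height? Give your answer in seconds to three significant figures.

1.13 s

vₓ = 47.10 cos 50.3° = 30.09 m/s; v_y0 = 47.10 sin 50.3° = 36.24 m/s.
Require v_y0 t − ½ g t² = 33.3, i.e. 6.000 t² − 36.24 t + 33.3 = 0.
t = [36.24 ± √(36.24² − 2·12.0·33.3)] / 12.0 = (36.24 ± 22.67) / 12.0, so t = 1.131 s or t = 4.909 s.
The first (ascending) time is 1.131 s.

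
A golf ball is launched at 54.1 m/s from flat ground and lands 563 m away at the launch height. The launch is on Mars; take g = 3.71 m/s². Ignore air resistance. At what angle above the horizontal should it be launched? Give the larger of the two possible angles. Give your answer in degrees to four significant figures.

67.23°

From R = (v₀²/g) sin 2θ: sin 2θ = 3.71 × 563 / 2926.8 = 0.7137.
2θ = 45.53° or 180° − 45.53° = 134.5°, so θ = 22.77° or 67.23°.
The larger angle is 67.23°.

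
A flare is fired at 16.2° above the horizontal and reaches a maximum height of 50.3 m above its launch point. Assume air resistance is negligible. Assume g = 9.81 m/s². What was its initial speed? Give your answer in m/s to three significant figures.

At the peak v_y = 0, so v_y0 = √(2gH) = √(2 × 9.81 × 50.3) = 31.41 m/s.
v_y0 = v₀ sin θ ⇒ v₀ = 31.41 / sin 16.2° = 112.6 m/s.

113 m/s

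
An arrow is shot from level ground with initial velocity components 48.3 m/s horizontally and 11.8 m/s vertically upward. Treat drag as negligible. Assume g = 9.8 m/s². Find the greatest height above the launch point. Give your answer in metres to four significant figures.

7.104 m

Maximum height: H = v_y0² / (2g) = 11.80² / (2 × 9.80) = 7.104 m.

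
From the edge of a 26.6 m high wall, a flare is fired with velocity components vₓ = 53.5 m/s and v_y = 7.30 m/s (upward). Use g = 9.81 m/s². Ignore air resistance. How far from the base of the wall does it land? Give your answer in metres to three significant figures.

The projectile lands when y = 26.6 + (7.300) t − ½·9.81·t² = 0. Positive root: t = (7.300 + √(7.300² + 2·9.81·26.6)) / 9.81 = (7.300 + 23.98) / 9.81 = 3.189 s.
Horizontal distance: R = vₓ t = 53.50 × 3.189 = 170.6 m.

171 m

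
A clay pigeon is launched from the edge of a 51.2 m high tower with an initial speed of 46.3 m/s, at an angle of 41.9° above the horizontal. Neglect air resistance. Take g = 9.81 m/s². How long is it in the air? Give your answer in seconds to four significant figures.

7.666 s

Horizontal component vₓ = 46.30 cos 41.9° = 34.46 m/s; vertical v_y0 = 46.30 sin 41.9° = 30.92 m/s.
Vertical motion (up positive, ground at y = 0): 4.905 t² − (30.92) t − 51.2 = 0, so t = (30.92 + √(30.92² + 2·9.81·51.2)) / 9.81 = (30.92 + 44.28) / 9.81 = 7.666 s.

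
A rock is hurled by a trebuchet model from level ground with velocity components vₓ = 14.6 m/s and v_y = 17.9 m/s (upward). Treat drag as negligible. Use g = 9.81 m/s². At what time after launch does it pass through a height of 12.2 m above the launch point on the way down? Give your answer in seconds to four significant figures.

2.742 s

Require v_y0 t − ½ g t² = 12.2, i.e. 4.905 t² − 17.90 t + 12.2 = 0.
Quadratic formula: t = (17.90 ± √81.046) / 9.81 = (17.90 ± 9.003) / 9.81 → t = 0.9070 s or 2.742 s.
The descending-branch root is 2.742 s.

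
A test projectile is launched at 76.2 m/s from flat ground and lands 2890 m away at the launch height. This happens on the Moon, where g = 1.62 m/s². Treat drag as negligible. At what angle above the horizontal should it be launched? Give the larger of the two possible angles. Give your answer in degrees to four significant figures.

Level-ground range R = v₀² sin(2θ)/g ⇒ sin(2θ) = gR/v₀² = 1.62 × 2890 / 76.2² = 0.8063.
2θ = 53.74° or 180° − 53.74° = 126.3°, so θ = 26.87° or 63.13°.
The larger angle is 63.13°.

63.13°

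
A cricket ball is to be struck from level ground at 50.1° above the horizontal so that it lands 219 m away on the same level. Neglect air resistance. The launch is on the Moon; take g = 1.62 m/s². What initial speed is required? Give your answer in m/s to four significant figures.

Level-ground range: R = v₀² sin(2θ)/g, so v₀ = √(gR / sin 2θ).
v₀ = √(1.62 × 219 / sin 100.2°) = √(354.8 / 0.9842) = √360.48 = 18.99 m/s.

18.99 m/s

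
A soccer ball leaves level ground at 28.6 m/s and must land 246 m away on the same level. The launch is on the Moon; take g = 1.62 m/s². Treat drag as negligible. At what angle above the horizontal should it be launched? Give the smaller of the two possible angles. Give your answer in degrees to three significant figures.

From R = (v₀²/g) sin 2θ: sin 2θ = 1.62 × 246 / 817.96 = 0.4872.
2θ = 29.16° or 180° − 29.16° = 150.8°, so θ = 14.58° or 75.42°.
The smaller angle is 14.58°.

14.6°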